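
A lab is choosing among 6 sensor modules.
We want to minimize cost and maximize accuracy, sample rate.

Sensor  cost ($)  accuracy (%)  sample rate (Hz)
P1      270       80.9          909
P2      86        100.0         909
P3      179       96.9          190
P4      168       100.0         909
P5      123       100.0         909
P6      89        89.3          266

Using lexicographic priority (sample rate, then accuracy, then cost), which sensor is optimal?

First maximize sample rate: best is 909, kept {P1, P2, P4, P5}.
Then maximize accuracy: best is 100.0, kept {P2, P4, P5}.
Then minimize cost: best is 86, kept {P2}.

P2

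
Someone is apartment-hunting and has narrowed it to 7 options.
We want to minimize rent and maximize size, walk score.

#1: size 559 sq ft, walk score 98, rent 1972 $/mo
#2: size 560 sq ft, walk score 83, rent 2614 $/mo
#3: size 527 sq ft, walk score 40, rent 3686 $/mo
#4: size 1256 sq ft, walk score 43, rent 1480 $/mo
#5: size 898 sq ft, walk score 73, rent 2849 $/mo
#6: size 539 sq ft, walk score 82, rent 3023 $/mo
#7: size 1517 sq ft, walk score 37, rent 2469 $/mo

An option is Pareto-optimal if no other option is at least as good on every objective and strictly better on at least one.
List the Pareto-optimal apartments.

#1, #2, #4, #5, #7

#1: not dominated (best walk score).
#2: not dominated.
#3: dominated by #1 (size 559≥527, walk score 98≥40, rent 1972≤3686).
#4: not dominated (best rent).
#5: not dominated.
#6: dominated by #1 (size 559≥539, walk score 98≥82, rent 1972≤3023).
#7: not dominated (best size).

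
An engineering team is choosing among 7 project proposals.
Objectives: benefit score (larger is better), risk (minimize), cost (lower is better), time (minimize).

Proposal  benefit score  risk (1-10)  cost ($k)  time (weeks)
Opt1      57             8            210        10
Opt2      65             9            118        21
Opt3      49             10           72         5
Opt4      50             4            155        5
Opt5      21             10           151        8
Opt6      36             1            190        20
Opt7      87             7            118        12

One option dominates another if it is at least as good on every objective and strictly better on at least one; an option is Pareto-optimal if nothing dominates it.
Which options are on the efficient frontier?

Opt1, Opt3, Opt4, Opt6, Opt7

Opt1: not dominated.
Opt2: dominated by Opt7 (benefit score 87≥65, risk 7≤9, cost 118≤118, time 12≤21).
Opt3: not dominated (best cost).
Opt4: not dominated.
Opt5: dominated by Opt3 (benefit score 49≥21, risk 10≤10, cost 72≤151, time 5≤8).
Opt6: not dominated (best risk).
Opt7: not dominated (best benefit score).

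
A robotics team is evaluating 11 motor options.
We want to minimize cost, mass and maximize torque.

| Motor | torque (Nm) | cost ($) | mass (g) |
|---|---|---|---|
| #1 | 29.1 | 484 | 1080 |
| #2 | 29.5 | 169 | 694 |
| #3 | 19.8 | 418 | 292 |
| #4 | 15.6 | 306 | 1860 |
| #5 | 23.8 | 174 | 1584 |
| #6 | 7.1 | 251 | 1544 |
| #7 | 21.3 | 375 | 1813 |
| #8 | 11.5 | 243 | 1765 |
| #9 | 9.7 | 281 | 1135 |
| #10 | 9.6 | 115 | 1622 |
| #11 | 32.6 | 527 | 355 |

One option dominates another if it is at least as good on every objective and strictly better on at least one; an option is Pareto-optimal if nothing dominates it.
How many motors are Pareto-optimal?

4

#1: dominated by #2 (torque 29.5≥29.1, cost 169≤484, mass 694≤1080).
#2: not dominated.
#3: not dominated (best mass).
#4: dominated by #2 (torque 29.5≥15.6, cost 169≤306, mass 694≤1860).
#5: dominated by #2 (torque 29.5≥23.8, cost 169≤174, mass 694≤1584).
#6: dominated by #2 (torque 29.5≥7.1, cost 169≤251, mass 694≤1544).
#7: dominated by #2 (torque 29.5≥21.3, cost 169≤375, mass 694≤1813).
#8: dominated by #2 (torque 29.5≥11.5, cost 169≤243, mass 694≤1765).
#9: dominated by #2 (torque 29.5≥9.7, cost 169≤281, mass 694≤1135).
#10: not dominated (best cost).
#11: not dominated (best torque).
Pareto-optimal: #2, #3, #10, #11 → 4.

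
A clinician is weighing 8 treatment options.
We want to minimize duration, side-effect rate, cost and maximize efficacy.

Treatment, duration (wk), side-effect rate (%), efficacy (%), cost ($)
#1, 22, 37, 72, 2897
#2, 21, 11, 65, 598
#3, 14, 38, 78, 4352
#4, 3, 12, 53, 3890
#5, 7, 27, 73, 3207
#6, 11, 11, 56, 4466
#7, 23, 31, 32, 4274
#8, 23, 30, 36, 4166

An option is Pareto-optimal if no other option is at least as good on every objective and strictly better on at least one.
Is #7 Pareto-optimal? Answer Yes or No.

No

#2 vs #7: duration 21≤23, side-effect rate 11≤31, efficacy 65≥32, cost 598≤4274 — #2 is at least as good on every objective and strictly better on at least one, so #2 dominates #7.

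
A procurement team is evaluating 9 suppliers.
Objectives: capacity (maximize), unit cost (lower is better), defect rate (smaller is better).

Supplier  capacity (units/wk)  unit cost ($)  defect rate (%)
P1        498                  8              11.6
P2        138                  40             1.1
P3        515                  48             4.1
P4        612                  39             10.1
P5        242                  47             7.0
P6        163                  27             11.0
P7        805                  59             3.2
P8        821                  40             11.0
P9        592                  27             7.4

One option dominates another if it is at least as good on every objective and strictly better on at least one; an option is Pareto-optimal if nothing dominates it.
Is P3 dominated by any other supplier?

No

P1: worse on capacity (498 vs 515).
P2: worse on capacity (138 vs 515).
P4: worse on defect rate (10.1 vs 4.1).
P5: worse on capacity (242 vs 515).
P6: worse on capacity (163 vs 515).
P7: worse on unit cost (59 vs 48).
P8: worse on defect rate (11.0 vs 4.1).
P9: worse on defect rate (7.4 vs 4.1).
No option is at least as good as P3 on every objective and strictly better on one.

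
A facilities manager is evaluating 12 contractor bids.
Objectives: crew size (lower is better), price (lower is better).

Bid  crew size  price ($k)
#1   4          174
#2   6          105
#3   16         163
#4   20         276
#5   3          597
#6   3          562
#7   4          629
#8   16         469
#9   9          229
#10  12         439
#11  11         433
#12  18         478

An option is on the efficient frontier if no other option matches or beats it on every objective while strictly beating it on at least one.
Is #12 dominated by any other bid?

#1 vs #12: crew size 4≤18, price 174≤478 — #1 is at least as good on every objective and strictly better on at least one, so #1 dominates #12.

Yes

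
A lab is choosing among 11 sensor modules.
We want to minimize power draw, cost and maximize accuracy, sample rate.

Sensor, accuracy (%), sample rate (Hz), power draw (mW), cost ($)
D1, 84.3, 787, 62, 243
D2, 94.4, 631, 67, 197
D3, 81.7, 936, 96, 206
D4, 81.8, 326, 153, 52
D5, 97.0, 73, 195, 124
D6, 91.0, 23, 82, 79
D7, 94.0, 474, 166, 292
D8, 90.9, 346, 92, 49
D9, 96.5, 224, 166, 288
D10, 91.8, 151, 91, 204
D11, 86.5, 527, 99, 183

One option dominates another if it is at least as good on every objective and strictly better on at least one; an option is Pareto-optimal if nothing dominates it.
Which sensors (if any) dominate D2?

none

D1: worse on accuracy (84.3 vs 94.4).
D3: worse on accuracy (81.7 vs 94.4).
D4: worse on accuracy (81.8 vs 94.4).
D5: worse on sample rate (73 vs 631).
D6: worse on accuracy (91.0 vs 94.4).
D7: worse on accuracy (94.0 vs 94.4).
D8: worse on accuracy (90.9 vs 94.4).
D9: worse on sample rate (224 vs 631).
D10: worse on accuracy (91.8 vs 94.4).
D11: worse on accuracy (86.5 vs 94.4).
No option dominates D2.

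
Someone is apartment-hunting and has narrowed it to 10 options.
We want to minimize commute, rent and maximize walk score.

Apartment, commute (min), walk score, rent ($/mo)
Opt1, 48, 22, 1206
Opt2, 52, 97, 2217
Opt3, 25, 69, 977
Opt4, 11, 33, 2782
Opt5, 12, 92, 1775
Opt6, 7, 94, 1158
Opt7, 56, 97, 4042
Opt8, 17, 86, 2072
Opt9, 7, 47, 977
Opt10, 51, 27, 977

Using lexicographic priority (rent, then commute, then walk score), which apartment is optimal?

First minimize rent: best is 977, kept {Opt3, Opt9, Opt10}.
Then minimize commute: best is 7, kept {Opt9}.

Opt9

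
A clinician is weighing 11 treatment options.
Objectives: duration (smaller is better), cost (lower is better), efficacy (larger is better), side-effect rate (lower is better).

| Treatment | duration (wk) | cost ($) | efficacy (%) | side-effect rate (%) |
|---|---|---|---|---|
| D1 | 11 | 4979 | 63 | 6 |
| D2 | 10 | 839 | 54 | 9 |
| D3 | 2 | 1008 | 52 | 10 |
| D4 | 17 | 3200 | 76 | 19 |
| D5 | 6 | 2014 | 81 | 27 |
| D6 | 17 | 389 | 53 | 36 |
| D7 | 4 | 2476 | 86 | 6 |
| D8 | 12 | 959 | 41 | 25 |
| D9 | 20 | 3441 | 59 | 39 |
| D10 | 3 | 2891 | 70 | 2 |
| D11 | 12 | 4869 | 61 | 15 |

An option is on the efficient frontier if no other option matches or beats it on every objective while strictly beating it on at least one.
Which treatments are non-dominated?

D2, D3, D5, D6, D7, D10

D1: dominated by D7 (duration 4≤11, cost 2476≤4979, efficacy 86≥63, side-effect rate 6≤6).
D2: not dominated.
D3: not dominated (best duration).
D4: dominated by D7 (duration 4≤17, cost 2476≤3200, efficacy 86≥76, side-effect rate 6≤19).
D5: not dominated.
D6: not dominated (best cost).
D7: not dominated (best efficacy).
D8: dominated by D2 (duration 10≤12, cost 839≤959, efficacy 54≥41, side-effect rate 9≤25).
D9: dominated by D4 (duration 17≤20, cost 3200≤3441, efficacy 76≥59, side-effect rate 19≤39).
D10: not dominated (best side-effect rate).
D11: dominated by D7 (duration 4≤12, cost 2476≤4869, efficacy 86≥61, side-effect rate 6≤15).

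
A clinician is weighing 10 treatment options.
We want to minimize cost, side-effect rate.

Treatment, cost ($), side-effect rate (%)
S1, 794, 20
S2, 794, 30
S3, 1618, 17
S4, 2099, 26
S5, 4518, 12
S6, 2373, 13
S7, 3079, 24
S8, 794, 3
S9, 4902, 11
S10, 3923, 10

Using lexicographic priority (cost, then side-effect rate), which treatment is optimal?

First minimize cost: best is 794, kept {S1, S2, S8}.
Then minimize side-effect rate: best is 3, kept {S8}.

S8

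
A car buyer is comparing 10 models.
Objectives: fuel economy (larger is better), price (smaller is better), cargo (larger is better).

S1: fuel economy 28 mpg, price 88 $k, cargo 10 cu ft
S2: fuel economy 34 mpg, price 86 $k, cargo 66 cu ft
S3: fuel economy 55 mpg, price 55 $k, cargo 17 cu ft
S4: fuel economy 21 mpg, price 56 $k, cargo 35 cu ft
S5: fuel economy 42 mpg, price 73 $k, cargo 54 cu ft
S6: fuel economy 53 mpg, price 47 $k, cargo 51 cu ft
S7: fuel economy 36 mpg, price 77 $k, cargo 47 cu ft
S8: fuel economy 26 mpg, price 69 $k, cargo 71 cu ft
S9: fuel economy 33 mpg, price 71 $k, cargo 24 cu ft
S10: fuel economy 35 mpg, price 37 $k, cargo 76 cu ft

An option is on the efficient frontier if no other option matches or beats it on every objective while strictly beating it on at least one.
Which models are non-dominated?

S3, S5, S6, S10

S1: dominated by S2 (fuel economy 34≥28, price 86≤88, cargo 66≥10).
S2: dominated by S10 (fuel economy 35≥34, price 37≤86, cargo 76≥66).
S3: not dominated (best fuel economy).
S4: dominated by S6 (fuel economy 53≥21, price 47≤56, cargo 51≥35).
S5: not dominated.
S6: not dominated.
S7: dominated by S5 (fuel economy 42≥36, price 73≤77, cargo 54≥47).
S8: dominated by S10 (fuel economy 35≥26, price 37≤69, cargo 76≥71).
S9: dominated by S6 (fuel economy 53≥33, price 47≤71, cargo 51≥24).
S10: not dominated (best price).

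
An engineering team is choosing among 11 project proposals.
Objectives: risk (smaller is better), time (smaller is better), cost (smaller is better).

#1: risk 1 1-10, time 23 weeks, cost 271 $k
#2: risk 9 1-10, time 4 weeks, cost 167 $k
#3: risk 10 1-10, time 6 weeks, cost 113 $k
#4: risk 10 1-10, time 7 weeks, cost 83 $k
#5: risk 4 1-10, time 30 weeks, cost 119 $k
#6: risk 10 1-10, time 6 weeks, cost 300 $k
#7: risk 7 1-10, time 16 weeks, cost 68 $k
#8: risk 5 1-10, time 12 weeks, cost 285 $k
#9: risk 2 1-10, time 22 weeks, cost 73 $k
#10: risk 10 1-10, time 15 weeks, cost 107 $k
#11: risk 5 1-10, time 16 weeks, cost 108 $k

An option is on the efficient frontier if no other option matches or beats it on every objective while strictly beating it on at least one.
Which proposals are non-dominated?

#1, #2, #3, #4, #7, #8, #9, #11

#1: not dominated (best risk).
#2: not dominated (best time).
#3: not dominated.
#4: not dominated.
#5: dominated by #9 (risk 2≤4, time 22≤30, cost 73≤119).
#6: dominated by #2 (risk 9≤10, time 4≤6, cost 167≤300).
#7: not dominated (best cost).
#8: not dominated.
#9: not dominated.
#10: dominated by #4 (risk 10≤10, time 7≤15, cost 83≤107).
#11: not dominated.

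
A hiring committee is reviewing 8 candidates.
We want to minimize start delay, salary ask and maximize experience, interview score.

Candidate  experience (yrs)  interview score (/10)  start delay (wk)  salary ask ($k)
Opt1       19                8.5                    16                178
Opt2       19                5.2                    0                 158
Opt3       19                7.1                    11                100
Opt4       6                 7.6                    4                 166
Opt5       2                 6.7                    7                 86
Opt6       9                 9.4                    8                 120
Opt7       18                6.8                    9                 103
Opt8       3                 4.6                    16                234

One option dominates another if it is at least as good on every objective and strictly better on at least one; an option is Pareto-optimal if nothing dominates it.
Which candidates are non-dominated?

Opt1: not dominated.
Opt2: not dominated (best start delay).
Opt3: not dominated.
Opt4: not dominated.
Opt5: not dominated (best salary ask).
Opt6: not dominated (best interview score).
Opt7: not dominated.
Opt8: dominated by Opt1 (experience 19≥3, interview score 8.5≥4.6, start delay 16≤16, salary ask 178≤234).

Opt1, Opt2, Opt3, Opt4, Opt5, Opt6, Opt7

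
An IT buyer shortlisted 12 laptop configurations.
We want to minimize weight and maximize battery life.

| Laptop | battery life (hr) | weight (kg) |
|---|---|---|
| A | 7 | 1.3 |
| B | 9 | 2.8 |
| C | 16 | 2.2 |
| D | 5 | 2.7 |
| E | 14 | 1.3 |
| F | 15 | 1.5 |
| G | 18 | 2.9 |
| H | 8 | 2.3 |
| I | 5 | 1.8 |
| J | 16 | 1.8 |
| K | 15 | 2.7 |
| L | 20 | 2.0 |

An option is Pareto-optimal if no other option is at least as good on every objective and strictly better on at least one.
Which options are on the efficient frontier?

A: dominated by E (battery life 14≥7, weight 1.3≤1.3).
B: dominated by C (battery life 16≥9, weight 2.2≤2.8).
C: dominated by J (battery life 16≥16, weight 1.8≤2.2).
D: dominated by A (battery life 7≥5, weight 1.3≤2.7).
E: not dominated.
F: not dominated.
G: dominated by L (battery life 20≥18, weight 2.0≤2.9).
H: dominated by C (battery life 16≥8, weight 2.2≤2.3).
I: dominated by A (battery life 7≥5, weight 1.3≤1.8).
J: not dominated.
K: dominated by C (battery life 16≥15, weight 2.2≤2.7).
L: not dominated (best battery life).

E, F, J, L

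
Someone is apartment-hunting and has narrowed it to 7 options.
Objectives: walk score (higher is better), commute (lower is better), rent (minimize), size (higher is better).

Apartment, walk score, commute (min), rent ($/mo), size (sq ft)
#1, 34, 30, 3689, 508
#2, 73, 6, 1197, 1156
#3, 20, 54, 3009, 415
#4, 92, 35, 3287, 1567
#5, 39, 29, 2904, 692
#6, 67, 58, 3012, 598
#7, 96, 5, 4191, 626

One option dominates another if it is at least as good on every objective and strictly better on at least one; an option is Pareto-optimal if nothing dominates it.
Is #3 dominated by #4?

#4 vs #3: #4 is worse on rent (3287 vs 3009), so it does not dominate #3.

No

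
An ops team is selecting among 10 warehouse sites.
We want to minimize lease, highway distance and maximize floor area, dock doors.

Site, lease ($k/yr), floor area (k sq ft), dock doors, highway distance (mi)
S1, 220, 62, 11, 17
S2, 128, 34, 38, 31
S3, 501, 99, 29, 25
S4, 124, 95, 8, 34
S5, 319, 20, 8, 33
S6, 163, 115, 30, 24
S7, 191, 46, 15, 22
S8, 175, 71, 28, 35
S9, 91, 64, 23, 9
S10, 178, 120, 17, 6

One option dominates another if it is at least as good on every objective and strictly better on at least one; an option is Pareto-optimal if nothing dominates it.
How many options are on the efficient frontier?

5

S1: dominated by S9 (lease 91≤220, floor area 64≥62, dock doors 23≥11, highway distance 9≤17).
S2: not dominated (best dock doors).
S3: dominated by S6 (lease 163≤501, floor area 115≥99, dock doors 30≥29, highway distance 24≤25).
S4: not dominated.
S5: dominated by S1 (lease 220≤319, floor area 62≥20, dock doors 11≥8, highway distance 17≤33).
S6: not dominated.
S7: dominated by S9 (lease 91≤191, floor area 64≥46, dock doors 23≥15, highway distance 9≤22).
S8: dominated by S6 (lease 163≤175, floor area 115≥71, dock doors 30≥28, highway distance 24≤35).
S9: not dominated (best lease).
S10: not dominated (best floor area).
Pareto-optimal: S2, S4, S6, S9, S10 → 5.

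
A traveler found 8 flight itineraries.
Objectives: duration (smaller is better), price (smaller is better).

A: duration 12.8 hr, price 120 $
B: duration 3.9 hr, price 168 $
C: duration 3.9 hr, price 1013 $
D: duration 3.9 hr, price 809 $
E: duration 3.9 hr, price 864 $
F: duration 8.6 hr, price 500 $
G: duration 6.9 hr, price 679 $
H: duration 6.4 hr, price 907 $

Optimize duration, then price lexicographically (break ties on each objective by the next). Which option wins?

First minimize duration: best is 3.9, kept {B, C, D, E}.
Then minimize price: best is 168, kept {B}.

B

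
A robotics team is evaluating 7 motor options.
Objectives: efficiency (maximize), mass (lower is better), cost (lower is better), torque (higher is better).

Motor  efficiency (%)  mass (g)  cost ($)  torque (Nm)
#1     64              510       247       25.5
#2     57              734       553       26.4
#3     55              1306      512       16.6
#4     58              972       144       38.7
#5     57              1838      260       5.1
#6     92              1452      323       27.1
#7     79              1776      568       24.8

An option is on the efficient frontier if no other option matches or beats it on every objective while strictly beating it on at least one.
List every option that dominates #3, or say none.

#1: efficiency 64≥55, mass 510≤1306, cost 247≤512, torque 25.5≥16.6 — dominates #3.
#4: efficiency 58≥55, mass 972≤1306, cost 144≤512, torque 38.7≥16.6 — dominates #3.
Others (#2, #5, #6, #7) are each worse than #3 on at least one objective.

#1, #4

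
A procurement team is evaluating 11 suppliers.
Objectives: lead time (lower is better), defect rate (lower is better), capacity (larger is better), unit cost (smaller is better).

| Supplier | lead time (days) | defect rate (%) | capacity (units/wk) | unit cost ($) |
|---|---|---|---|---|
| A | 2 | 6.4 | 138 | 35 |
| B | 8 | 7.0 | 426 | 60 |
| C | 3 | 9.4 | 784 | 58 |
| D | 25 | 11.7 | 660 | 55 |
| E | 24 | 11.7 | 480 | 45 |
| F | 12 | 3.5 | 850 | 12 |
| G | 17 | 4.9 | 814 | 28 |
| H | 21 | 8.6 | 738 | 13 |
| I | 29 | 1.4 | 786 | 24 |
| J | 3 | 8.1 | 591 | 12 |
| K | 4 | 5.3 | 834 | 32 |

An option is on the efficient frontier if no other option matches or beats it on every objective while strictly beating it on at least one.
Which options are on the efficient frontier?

A, C, F, I, J, K

A: not dominated (best lead time).
B: dominated by K (lead time 4≤8, defect rate 5.3≤7.0, capacity 834≥426, unit cost 32≤60).
C: not dominated.
D: dominated by F (lead time 12≤25, defect rate 3.5≤11.7, capacity 850≥660, unit cost 12≤55).
E: dominated by F (lead time 12≤24, defect rate 3.5≤11.7, capacity 850≥480, unit cost 12≤45).
F: not dominated (best capacity).
G: dominated by F (lead time 12≤17, defect rate 3.5≤4.9, capacity 850≥814, unit cost 12≤28).
H: dominated by F (lead time 12≤21, defect rate 3.5≤8.6, capacity 850≥738, unit cost 12≤13).
I: not dominated (best defect rate).
J: not dominated.
K: not dominated.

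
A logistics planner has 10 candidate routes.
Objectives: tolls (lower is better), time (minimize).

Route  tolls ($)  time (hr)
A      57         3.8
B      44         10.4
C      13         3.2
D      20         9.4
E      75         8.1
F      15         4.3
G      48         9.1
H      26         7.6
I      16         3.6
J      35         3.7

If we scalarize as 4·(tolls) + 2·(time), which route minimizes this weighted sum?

C

A: 4·57 + 2·3.8 = 235.6
B: 4·44 + 2·10.4 = 196.8
C: 4·13 + 2·3.2 = 58.4
D: 4·20 + 2·9.4 = 98.8
E: 4·75 + 2·8.1 = 316.2
F: 4·15 + 2·4.3 = 68.6
G: 4·48 + 2·9.1 = 210.2
H: 4·26 + 2·7.6 = 119.2
I: 4·16 + 2·3.6 = 71.2
J: 4·35 + 2·3.7 = 147.4
Lowest: C at 58.4.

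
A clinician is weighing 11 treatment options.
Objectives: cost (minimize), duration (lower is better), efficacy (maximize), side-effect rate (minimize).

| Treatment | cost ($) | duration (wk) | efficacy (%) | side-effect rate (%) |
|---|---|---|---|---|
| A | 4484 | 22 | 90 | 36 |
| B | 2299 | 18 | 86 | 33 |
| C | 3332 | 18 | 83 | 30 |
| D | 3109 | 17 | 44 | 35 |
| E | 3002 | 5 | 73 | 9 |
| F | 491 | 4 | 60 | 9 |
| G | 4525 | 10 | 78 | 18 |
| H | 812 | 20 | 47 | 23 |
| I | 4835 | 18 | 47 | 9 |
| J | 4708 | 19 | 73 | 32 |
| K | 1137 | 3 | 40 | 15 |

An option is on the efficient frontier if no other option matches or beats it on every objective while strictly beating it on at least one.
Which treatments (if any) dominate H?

F

F: cost 491≤812, duration 4≤20, efficacy 60≥47, side-effect rate 9≤23 — dominates H.
Others (A, B, C, D, E, G, I, J, K) are each worse than H on at least one objective.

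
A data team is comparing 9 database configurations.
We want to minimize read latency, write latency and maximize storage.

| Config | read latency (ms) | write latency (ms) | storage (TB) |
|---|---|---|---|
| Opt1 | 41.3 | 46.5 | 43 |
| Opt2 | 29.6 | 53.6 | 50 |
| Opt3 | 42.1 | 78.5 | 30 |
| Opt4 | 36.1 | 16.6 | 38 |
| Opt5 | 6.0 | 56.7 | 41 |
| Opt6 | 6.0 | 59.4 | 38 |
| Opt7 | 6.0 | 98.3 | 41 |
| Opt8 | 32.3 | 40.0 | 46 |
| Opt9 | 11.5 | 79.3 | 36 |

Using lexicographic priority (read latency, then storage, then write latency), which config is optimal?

First minimize read latency: best is 6.0, kept {Opt5, Opt6, Opt7}.
Then maximize storage: best is 41, kept {Opt5, Opt7}.
Then minimize write latency: best is 56.7, kept {Opt5}.

Opt5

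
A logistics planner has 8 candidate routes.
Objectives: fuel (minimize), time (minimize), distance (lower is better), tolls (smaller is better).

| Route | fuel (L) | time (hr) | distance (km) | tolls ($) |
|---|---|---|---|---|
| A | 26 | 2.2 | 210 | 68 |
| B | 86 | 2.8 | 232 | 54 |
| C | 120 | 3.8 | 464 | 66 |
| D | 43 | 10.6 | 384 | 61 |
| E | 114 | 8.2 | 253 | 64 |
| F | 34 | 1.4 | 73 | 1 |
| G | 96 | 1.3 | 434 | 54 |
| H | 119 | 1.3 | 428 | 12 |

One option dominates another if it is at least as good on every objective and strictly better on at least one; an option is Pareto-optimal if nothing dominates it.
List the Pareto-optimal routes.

A, F, G, H

A: not dominated (best fuel).
B: dominated by F (fuel 34≤86, time 1.4≤2.8, distance 73≤232, tolls 1≤54).
C: dominated by B (fuel 86≤120, time 2.8≤3.8, distance 232≤464, tolls 54≤66).
D: dominated by F (fuel 34≤43, time 1.4≤10.6, distance 73≤384, tolls 1≤61).
E: dominated by B (fuel 86≤114, time 2.8≤8.2, distance 232≤253, tolls 54≤64).
F: not dominated (best distance).
G: not dominated.
H: not dominated.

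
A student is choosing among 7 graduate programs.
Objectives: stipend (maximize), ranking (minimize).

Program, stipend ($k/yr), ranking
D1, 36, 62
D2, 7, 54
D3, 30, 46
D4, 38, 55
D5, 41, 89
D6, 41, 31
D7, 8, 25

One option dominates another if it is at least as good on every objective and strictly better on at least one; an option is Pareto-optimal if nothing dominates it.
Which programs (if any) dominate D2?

D3: stipend 30≥7, ranking 46≤54 — dominates D2.
D6: stipend 41≥7, ranking 31≤54 — dominates D2.
D7: stipend 8≥7, ranking 25≤54 — dominates D2.
Others (D1, D4, D5) are each worse than D2 on at least one objective.

D3, D6, D7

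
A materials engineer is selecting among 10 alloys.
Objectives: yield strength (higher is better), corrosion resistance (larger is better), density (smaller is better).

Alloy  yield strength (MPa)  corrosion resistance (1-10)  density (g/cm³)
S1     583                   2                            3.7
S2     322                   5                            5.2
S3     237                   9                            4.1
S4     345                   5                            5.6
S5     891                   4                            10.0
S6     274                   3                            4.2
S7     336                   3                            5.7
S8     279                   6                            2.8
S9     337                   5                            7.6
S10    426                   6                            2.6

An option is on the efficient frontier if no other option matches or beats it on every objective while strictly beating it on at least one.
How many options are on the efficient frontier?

S1: not dominated.
S2: dominated by S10 (yield strength 426≥322, corrosion resistance 6≥5, density 2.6≤5.2).
S3: not dominated (best corrosion resistance).
S4: dominated by S10 (yield strength 426≥345, corrosion resistance 6≥5, density 2.6≤5.6).
S5: not dominated (best yield strength).
S6: dominated by S8 (yield strength 279≥274, corrosion resistance 6≥3, density 2.8≤4.2).
S7: dominated by S4 (yield strength 345≥336, corrosion resistance 5≥3, density 5.6≤5.7).
S8: dominated by S10 (yield strength 426≥279, corrosion resistance 6≥6, density 2.6≤2.8).
S9: dominated by S4 (yield strength 345≥337, corrosion resistance 5≥5, density 5.6≤7.6).
S10: not dominated (best density).
Pareto-optimal: S1, S3, S5, S10 → 4.

4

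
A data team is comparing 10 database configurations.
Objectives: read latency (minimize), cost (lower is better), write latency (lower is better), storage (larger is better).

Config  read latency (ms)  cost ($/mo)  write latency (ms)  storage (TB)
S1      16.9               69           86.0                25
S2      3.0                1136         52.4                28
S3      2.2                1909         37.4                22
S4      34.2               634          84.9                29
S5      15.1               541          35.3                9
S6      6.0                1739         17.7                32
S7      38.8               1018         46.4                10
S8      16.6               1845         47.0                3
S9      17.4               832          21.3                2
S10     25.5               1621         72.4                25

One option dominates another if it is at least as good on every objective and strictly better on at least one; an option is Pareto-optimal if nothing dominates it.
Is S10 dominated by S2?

S2 vs S10: read latency 3.0≤25.5, cost 1136≤1621, write latency 52.4≤72.4, storage 28≥25 — S2 is at least as good on every objective with at least one strict improvement.

Yes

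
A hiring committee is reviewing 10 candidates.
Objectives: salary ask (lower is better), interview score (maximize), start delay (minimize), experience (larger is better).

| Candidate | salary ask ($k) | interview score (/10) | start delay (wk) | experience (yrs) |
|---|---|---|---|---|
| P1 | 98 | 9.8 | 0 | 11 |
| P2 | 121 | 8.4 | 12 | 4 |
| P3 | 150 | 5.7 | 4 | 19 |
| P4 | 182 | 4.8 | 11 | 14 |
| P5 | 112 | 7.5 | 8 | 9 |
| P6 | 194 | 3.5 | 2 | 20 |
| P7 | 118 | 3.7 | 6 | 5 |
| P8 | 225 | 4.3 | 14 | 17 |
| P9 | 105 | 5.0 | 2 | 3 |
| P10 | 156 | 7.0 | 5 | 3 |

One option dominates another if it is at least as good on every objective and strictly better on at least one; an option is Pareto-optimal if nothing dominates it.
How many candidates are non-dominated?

3

P1: not dominated (best salary ask).
P2: dominated by P1 (salary ask 98≤121, interview score 9.8≥8.4, start delay 0≤12, experience 11≥4).
P3: not dominated.
P4: dominated by P3 (salary ask 150≤182, interview score 5.7≥4.8, start delay 4≤11, experience 19≥14).
P5: dominated by P1 (salary ask 98≤112, interview score 9.8≥7.5, start delay 0≤8, experience 11≥9).
P6: not dominated (best experience).
P7: dominated by P1 (salary ask 98≤118, interview score 9.8≥3.7, start delay 0≤6, experience 11≥5).
P8: dominated by P3 (salary ask 150≤225, interview score 5.7≥4.3, start delay 4≤14, experience 19≥17).
P9: dominated by P1 (salary ask 98≤105, interview score 9.8≥5.0, start delay 0≤2, experience 11≥3).
P10: dominated by P1 (salary ask 98≤156, interview score 9.8≥7.0, start delay 0≤5, experience 11≥3).
Pareto-optimal: P1, P3, P6 → 3.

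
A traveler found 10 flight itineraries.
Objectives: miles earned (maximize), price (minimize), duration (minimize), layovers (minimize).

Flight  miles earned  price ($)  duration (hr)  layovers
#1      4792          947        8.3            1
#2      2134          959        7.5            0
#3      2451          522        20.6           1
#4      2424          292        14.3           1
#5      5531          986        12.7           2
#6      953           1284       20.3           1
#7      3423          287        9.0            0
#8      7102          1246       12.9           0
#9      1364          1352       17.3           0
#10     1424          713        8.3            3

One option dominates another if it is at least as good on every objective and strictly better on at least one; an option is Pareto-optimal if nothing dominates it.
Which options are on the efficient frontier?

#1, #2, #5, #7, #8, #10

#1: not dominated.
#2: not dominated (best duration).
#3: dominated by #7 (miles earned 3423≥2451, price 287≤522, duration 9.0≤20.6, layovers 0≤1).
#4: dominated by #7 (miles earned 3423≥2424, price 287≤292, duration 9.0≤14.3, layovers 0≤1).
#5: not dominated.
#6: dominated by #1 (miles earned 4792≥953, price 947≤1284, duration 8.3≤20.3, layovers 1≤1).
#7: not dominated (best price).
#8: not dominated (best miles earned).
#9: dominated by #2 (miles earned 2134≥1364, price 959≤1352, duration 7.5≤17.3, layovers 0≤0).
#10: not dominated.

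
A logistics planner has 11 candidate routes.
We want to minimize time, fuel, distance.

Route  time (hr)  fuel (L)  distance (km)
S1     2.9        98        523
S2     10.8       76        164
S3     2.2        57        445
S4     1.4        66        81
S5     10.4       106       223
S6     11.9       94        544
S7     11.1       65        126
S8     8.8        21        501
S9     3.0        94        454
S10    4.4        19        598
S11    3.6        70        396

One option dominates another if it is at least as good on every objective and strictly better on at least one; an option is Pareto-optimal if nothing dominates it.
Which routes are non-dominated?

S1: dominated by S3 (time 2.2≤2.9, fuel 57≤98, distance 445≤523).
S2: dominated by S4 (time 1.4≤10.8, fuel 66≤76, distance 81≤164).
S3: not dominated.
S4: not dominated (best time).
S5: dominated by S4 (time 1.4≤10.4, fuel 66≤106, distance 81≤223).
S6: dominated by S2 (time 10.8≤11.9, fuel 76≤94, distance 164≤544).
S7: not dominated.
S8: not dominated.
S9: dominated by S3 (time 2.2≤3.0, fuel 57≤94, distance 445≤454).
S10: not dominated (best fuel).
S11: dominated by S4 (time 1.4≤3.6, fuel 66≤70, distance 81≤396).

S3, S4, S7, S8, S10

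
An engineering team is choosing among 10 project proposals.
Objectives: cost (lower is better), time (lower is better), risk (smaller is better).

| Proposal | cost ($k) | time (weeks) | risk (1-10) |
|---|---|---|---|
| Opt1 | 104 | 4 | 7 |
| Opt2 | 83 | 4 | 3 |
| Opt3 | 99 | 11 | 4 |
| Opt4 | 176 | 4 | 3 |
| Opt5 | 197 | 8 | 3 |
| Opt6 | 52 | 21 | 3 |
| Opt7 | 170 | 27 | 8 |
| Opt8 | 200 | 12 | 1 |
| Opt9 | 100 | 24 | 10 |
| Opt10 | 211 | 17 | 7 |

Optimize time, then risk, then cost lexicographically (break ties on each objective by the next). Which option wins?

First minimize time: best is 4, kept {Opt1, Opt2, Opt4}.
Then minimize risk: best is 3, kept {Opt2, Opt4}.
Then minimize cost: best is 83, kept {Opt2}.

Opt2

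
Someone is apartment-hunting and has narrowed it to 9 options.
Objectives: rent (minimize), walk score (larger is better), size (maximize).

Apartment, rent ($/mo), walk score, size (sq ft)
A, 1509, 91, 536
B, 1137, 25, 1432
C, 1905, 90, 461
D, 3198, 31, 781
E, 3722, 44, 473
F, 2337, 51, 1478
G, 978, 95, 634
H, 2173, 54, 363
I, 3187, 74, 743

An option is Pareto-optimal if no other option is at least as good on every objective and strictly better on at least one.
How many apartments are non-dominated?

4

A: dominated by G (rent 978≤1509, walk score 95≥91, size 634≥536).
B: not dominated.
C: dominated by A (rent 1509≤1905, walk score 91≥90, size 536≥461).
D: dominated by F (rent 2337≤3198, walk score 51≥31, size 1478≥781).
E: dominated by A (rent 1509≤3722, walk score 91≥44, size 536≥473).
F: not dominated (best size).
G: not dominated (best rent).
H: dominated by A (rent 1509≤2173, walk score 91≥54, size 536≥363).
I: not dominated.
Pareto-optimal: B, F, G, I → 4.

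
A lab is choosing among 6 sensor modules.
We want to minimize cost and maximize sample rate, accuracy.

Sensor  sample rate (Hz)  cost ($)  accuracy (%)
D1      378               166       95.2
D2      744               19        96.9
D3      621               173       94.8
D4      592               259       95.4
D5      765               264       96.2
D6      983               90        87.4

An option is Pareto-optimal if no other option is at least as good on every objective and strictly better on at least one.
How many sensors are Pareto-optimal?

3

D1: dominated by D2 (sample rate 744≥378, cost 19≤166, accuracy 96.9≥95.2).
D2: not dominated (best cost).
D3: dominated by D2 (sample rate 744≥621, cost 19≤173, accuracy 96.9≥94.8).
D4: dominated by D2 (sample rate 744≥592, cost 19≤259, accuracy 96.9≥95.4).
D5: not dominated.
D6: not dominated (best sample rate).
Pareto-optimal: D2, D5, D6 → 3.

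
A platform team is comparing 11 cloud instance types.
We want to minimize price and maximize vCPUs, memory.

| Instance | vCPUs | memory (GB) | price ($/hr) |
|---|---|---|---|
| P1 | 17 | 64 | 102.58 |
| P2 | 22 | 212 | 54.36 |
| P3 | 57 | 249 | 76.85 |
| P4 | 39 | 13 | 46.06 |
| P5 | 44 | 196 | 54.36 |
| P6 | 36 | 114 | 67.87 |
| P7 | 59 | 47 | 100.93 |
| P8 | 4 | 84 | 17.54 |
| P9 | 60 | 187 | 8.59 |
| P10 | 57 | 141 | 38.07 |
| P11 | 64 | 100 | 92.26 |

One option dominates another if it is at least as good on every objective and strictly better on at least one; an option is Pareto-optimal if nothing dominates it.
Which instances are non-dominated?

P2, P3, P5, P9, P11

P1: dominated by P2 (vCPUs 22≥17, memory 212≥64, price 54.36≤102.58).
P2: not dominated.
P3: not dominated (best memory).
P4: dominated by P9 (vCPUs 60≥39, memory 187≥13, price 8.59≤46.06).
P5: not dominated.
P6: dominated by P5 (vCPUs 44≥36, memory 196≥114, price 54.36≤67.87).
P7: dominated by P9 (vCPUs 60≥59, memory 187≥47, price 8.59≤100.93).
P8: dominated by P9 (vCPUs 60≥4, memory 187≥84, price 8.59≤17.54).
P9: not dominated (best price).
P10: dominated by P9 (vCPUs 60≥57, memory 187≥141, price 8.59≤38.07).
P11: not dominated (best vCPUs).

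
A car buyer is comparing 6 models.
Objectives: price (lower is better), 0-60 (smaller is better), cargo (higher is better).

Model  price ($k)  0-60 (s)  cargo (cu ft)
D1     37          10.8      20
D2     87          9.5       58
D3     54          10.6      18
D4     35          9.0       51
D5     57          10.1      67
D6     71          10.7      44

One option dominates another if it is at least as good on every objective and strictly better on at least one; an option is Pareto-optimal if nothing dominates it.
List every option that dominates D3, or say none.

D4: price 35≤54, 0-60 9.0≤10.6, cargo 51≥18 — dominates D3.
Others (D1, D2, D5, D6) are each worse than D3 on at least one objective.

D4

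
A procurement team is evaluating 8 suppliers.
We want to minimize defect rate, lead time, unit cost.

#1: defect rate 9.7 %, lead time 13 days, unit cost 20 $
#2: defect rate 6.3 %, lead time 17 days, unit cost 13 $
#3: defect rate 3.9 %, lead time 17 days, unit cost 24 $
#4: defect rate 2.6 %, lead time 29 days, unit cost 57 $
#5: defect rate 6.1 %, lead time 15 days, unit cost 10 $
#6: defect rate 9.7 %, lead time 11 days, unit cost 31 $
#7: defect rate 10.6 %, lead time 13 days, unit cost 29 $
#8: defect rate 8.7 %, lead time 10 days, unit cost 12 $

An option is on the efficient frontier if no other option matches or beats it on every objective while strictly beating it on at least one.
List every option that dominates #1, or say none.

#8: defect rate 8.7≤9.7, lead time 10≤13, unit cost 12≤20 — dominates #1.
Others (#2, #3, #4, #5, #6, #7) are each worse than #1 on at least one objective.

#8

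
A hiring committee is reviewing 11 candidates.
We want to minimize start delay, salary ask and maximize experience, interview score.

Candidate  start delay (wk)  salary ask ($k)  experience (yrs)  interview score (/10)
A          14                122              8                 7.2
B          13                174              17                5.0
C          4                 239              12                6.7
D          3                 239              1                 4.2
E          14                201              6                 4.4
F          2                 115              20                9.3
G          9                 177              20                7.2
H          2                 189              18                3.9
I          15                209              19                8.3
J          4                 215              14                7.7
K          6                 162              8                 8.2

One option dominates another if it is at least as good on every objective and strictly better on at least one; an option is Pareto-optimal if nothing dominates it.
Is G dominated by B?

No

B vs G: B is worse on start delay (13 vs 9), so it does not dominate G.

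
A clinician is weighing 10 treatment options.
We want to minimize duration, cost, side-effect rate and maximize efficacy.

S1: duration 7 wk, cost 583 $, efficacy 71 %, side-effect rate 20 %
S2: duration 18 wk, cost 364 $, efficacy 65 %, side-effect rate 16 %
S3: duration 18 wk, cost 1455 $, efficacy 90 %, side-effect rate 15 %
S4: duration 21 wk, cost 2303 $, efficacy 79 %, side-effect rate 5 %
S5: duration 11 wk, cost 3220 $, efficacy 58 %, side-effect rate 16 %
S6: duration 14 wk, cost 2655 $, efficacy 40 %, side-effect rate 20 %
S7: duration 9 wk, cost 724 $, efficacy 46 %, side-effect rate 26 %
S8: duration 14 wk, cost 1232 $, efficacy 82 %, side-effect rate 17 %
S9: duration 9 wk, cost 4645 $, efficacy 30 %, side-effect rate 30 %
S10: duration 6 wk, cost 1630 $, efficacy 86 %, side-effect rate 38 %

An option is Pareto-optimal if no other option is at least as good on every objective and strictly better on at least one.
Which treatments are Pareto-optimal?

S1: not dominated.
S2: not dominated (best cost).
S3: not dominated (best efficacy).
S4: not dominated (best side-effect rate).
S5: not dominated.
S6: dominated by S1 (duration 7≤14, cost 583≤2655, efficacy 71≥40, side-effect rate 20≤20).
S7: dominated by S1 (duration 7≤9, cost 583≤724, efficacy 71≥46, side-effect rate 20≤26).
S8: not dominated.
S9: dominated by S1 (duration 7≤9, cost 583≤4645, efficacy 71≥30, side-effect rate 20≤30).
S10: not dominated (best duration).

S1, S2, S3, S4, S5, S8, S10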